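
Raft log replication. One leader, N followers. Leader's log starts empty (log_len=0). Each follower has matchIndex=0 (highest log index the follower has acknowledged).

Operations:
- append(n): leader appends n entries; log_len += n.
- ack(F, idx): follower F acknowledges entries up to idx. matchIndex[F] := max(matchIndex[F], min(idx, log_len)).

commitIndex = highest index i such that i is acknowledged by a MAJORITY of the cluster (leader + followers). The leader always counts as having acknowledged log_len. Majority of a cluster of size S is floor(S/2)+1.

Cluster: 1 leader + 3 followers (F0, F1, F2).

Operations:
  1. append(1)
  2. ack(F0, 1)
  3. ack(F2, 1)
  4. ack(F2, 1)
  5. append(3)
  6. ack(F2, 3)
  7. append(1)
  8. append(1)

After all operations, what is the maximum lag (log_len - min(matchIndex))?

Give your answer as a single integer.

Op 1: append 1 -> log_len=1
Op 2: F0 acks idx 1 -> match: F0=1 F1=0 F2=0; commitIndex=0
Op 3: F2 acks idx 1 -> match: F0=1 F1=0 F2=1; commitIndex=1
Op 4: F2 acks idx 1 -> match: F0=1 F1=0 F2=1; commitIndex=1
Op 5: append 3 -> log_len=4
Op 6: F2 acks idx 3 -> match: F0=1 F1=0 F2=3; commitIndex=1
Op 7: append 1 -> log_len=5
Op 8: append 1 -> log_len=6

Answer: 6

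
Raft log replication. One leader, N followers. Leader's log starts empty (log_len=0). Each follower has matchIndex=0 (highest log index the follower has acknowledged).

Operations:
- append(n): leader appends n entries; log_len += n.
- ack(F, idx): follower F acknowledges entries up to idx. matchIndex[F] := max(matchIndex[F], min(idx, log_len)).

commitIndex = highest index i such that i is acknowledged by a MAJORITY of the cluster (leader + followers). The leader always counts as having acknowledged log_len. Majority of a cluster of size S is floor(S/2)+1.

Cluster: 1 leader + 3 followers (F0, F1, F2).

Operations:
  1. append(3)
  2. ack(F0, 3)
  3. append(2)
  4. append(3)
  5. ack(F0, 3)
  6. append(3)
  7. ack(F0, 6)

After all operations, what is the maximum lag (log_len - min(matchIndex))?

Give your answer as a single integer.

Answer: 11

Derivation:
Op 1: append 3 -> log_len=3
Op 2: F0 acks idx 3 -> match: F0=3 F1=0 F2=0; commitIndex=0
Op 3: append 2 -> log_len=5
Op 4: append 3 -> log_len=8
Op 5: F0 acks idx 3 -> match: F0=3 F1=0 F2=0; commitIndex=0
Op 6: append 3 -> log_len=11
Op 7: F0 acks idx 6 -> match: F0=6 F1=0 F2=0; commitIndex=0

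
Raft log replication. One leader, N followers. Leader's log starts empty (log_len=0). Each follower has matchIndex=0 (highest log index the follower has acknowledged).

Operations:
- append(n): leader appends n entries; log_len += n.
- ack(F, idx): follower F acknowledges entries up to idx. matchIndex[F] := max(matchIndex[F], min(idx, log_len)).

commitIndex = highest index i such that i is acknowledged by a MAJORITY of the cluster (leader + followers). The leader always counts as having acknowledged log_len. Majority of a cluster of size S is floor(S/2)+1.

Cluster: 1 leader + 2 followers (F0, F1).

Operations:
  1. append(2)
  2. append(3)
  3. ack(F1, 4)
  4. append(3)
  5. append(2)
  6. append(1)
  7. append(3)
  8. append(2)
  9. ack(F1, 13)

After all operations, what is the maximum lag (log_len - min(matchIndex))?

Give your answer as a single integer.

Answer: 16

Derivation:
Op 1: append 2 -> log_len=2
Op 2: append 3 -> log_len=5
Op 3: F1 acks idx 4 -> match: F0=0 F1=4; commitIndex=4
Op 4: append 3 -> log_len=8
Op 5: append 2 -> log_len=10
Op 6: append 1 -> log_len=11
Op 7: append 3 -> log_len=14
Op 8: append 2 -> log_len=16
Op 9: F1 acks idx 13 -> match: F0=0 F1=13; commitIndex=13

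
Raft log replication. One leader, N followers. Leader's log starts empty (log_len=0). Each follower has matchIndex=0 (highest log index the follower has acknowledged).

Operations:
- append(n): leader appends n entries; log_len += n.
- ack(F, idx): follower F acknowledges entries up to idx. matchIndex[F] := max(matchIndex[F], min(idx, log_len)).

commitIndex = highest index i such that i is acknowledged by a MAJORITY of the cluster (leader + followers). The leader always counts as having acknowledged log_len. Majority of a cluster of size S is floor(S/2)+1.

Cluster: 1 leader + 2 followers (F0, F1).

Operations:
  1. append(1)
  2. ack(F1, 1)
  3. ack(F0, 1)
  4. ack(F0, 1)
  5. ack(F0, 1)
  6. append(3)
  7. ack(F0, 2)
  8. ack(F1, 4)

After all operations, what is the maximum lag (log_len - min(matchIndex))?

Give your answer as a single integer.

Answer: 2

Derivation:
Op 1: append 1 -> log_len=1
Op 2: F1 acks idx 1 -> match: F0=0 F1=1; commitIndex=1
Op 3: F0 acks idx 1 -> match: F0=1 F1=1; commitIndex=1
Op 4: F0 acks idx 1 -> match: F0=1 F1=1; commitIndex=1
Op 5: F0 acks idx 1 -> match: F0=1 F1=1; commitIndex=1
Op 6: append 3 -> log_len=4
Op 7: F0 acks idx 2 -> match: F0=2 F1=1; commitIndex=2
Op 8: F1 acks idx 4 -> match: F0=2 F1=4; commitIndex=4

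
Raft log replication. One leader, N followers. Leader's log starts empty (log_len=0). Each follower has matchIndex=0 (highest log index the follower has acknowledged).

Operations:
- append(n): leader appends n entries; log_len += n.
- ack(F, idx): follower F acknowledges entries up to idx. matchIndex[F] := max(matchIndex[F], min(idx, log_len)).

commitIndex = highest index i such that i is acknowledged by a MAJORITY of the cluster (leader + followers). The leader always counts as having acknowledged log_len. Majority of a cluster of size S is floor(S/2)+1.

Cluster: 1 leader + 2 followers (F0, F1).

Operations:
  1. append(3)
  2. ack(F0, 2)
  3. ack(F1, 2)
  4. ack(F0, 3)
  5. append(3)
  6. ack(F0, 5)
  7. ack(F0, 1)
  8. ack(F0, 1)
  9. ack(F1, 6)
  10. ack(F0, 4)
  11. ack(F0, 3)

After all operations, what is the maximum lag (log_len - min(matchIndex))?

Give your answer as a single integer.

Answer: 1

Derivation:
Op 1: append 3 -> log_len=3
Op 2: F0 acks idx 2 -> match: F0=2 F1=0; commitIndex=2
Op 3: F1 acks idx 2 -> match: F0=2 F1=2; commitIndex=2
Op 4: F0 acks idx 3 -> match: F0=3 F1=2; commitIndex=3
Op 5: append 3 -> log_len=6
Op 6: F0 acks idx 5 -> match: F0=5 F1=2; commitIndex=5
Op 7: F0 acks idx 1 -> match: F0=5 F1=2; commitIndex=5
Op 8: F0 acks idx 1 -> match: F0=5 F1=2; commitIndex=5
Op 9: F1 acks idx 6 -> match: F0=5 F1=6; commitIndex=6
Op 10: F0 acks idx 4 -> match: F0=5 F1=6; commitIndex=6
Op 11: F0 acks idx 3 -> match: F0=5 F1=6; commitIndex=6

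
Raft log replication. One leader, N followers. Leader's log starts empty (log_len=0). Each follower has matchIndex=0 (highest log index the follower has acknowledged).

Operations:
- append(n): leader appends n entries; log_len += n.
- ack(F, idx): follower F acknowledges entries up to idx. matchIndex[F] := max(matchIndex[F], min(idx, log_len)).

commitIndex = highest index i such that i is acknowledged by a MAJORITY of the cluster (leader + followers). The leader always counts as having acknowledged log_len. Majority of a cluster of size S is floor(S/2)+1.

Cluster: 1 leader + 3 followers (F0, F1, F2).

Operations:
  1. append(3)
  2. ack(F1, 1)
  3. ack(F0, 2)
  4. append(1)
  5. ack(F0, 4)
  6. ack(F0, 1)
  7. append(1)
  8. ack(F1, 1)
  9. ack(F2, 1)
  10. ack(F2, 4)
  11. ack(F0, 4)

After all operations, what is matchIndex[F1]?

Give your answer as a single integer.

Answer: 1

Derivation:
Op 1: append 3 -> log_len=3
Op 2: F1 acks idx 1 -> match: F0=0 F1=1 F2=0; commitIndex=0
Op 3: F0 acks idx 2 -> match: F0=2 F1=1 F2=0; commitIndex=1
Op 4: append 1 -> log_len=4
Op 5: F0 acks idx 4 -> match: F0=4 F1=1 F2=0; commitIndex=1
Op 6: F0 acks idx 1 -> match: F0=4 F1=1 F2=0; commitIndex=1
Op 7: append 1 -> log_len=5
Op 8: F1 acks idx 1 -> match: F0=4 F1=1 F2=0; commitIndex=1
Op 9: F2 acks idx 1 -> match: F0=4 F1=1 F2=1; commitIndex=1
Op 10: F2 acks idx 4 -> match: F0=4 F1=1 F2=4; commitIndex=4
Op 11: F0 acks idx 4 -> match: F0=4 F1=1 F2=4; commitIndex=4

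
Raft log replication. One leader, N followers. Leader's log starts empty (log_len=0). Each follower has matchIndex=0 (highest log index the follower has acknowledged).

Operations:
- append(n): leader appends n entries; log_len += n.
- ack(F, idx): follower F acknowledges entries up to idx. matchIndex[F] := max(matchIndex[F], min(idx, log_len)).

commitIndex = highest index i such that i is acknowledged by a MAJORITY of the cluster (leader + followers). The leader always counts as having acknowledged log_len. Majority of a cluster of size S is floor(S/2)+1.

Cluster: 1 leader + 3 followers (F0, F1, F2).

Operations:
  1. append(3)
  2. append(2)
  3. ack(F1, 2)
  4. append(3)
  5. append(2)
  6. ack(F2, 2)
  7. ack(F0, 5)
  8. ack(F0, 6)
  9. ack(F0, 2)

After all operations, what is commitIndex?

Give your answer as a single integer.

Answer: 2

Derivation:
Op 1: append 3 -> log_len=3
Op 2: append 2 -> log_len=5
Op 3: F1 acks idx 2 -> match: F0=0 F1=2 F2=0; commitIndex=0
Op 4: append 3 -> log_len=8
Op 5: append 2 -> log_len=10
Op 6: F2 acks idx 2 -> match: F0=0 F1=2 F2=2; commitIndex=2
Op 7: F0 acks idx 5 -> match: F0=5 F1=2 F2=2; commitIndex=2
Op 8: F0 acks idx 6 -> match: F0=6 F1=2 F2=2; commitIndex=2
Op 9: F0 acks idx 2 -> match: F0=6 F1=2 F2=2; commitIndex=2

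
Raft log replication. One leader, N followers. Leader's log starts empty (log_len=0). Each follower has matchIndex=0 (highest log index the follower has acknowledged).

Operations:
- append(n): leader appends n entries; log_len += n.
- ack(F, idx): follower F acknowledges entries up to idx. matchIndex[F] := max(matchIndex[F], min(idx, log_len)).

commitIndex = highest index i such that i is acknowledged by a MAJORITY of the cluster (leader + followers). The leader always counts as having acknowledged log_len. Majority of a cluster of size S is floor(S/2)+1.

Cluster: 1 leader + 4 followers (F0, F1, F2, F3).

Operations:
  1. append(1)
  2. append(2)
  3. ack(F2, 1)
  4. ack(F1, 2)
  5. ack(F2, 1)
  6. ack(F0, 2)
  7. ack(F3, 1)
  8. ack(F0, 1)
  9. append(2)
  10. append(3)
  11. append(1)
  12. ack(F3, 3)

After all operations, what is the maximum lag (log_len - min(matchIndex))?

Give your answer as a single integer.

Op 1: append 1 -> log_len=1
Op 2: append 2 -> log_len=3
Op 3: F2 acks idx 1 -> match: F0=0 F1=0 F2=1 F3=0; commitIndex=0
Op 4: F1 acks idx 2 -> match: F0=0 F1=2 F2=1 F3=0; commitIndex=1
Op 5: F2 acks idx 1 -> match: F0=0 F1=2 F2=1 F3=0; commitIndex=1
Op 6: F0 acks idx 2 -> match: F0=2 F1=2 F2=1 F3=0; commitIndex=2
Op 7: F3 acks idx 1 -> match: F0=2 F1=2 F2=1 F3=1; commitIndex=2
Op 8: F0 acks idx 1 -> match: F0=2 F1=2 F2=1 F3=1; commitIndex=2
Op 9: append 2 -> log_len=5
Op 10: append 3 -> log_len=8
Op 11: append 1 -> log_len=9
Op 12: F3 acks idx 3 -> match: F0=2 F1=2 F2=1 F3=3; commitIndex=2

Answer: 8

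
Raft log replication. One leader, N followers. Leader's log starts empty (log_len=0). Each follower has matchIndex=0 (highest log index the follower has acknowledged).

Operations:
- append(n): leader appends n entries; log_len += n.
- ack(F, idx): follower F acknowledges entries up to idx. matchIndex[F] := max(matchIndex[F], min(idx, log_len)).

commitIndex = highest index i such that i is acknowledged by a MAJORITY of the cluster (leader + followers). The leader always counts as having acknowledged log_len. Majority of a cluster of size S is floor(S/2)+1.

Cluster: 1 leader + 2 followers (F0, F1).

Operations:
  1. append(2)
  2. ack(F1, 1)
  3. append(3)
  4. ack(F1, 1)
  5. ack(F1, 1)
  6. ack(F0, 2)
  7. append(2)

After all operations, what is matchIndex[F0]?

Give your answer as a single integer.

Op 1: append 2 -> log_len=2
Op 2: F1 acks idx 1 -> match: F0=0 F1=1; commitIndex=1
Op 3: append 3 -> log_len=5
Op 4: F1 acks idx 1 -> match: F0=0 F1=1; commitIndex=1
Op 5: F1 acks idx 1 -> match: F0=0 F1=1; commitIndex=1
Op 6: F0 acks idx 2 -> match: F0=2 F1=1; commitIndex=2
Op 7: append 2 -> log_len=7

Answer: 2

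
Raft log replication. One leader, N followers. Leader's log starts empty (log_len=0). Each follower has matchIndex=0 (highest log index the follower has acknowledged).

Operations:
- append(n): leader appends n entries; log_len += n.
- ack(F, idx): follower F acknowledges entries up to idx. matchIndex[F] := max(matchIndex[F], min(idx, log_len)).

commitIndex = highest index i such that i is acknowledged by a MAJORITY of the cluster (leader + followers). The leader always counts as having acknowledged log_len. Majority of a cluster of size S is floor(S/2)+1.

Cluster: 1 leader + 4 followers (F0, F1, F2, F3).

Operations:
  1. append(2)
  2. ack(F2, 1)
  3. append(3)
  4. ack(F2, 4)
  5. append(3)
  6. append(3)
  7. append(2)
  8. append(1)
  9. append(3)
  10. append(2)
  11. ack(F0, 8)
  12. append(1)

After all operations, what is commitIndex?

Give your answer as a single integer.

Answer: 4

Derivation:
Op 1: append 2 -> log_len=2
Op 2: F2 acks idx 1 -> match: F0=0 F1=0 F2=1 F3=0; commitIndex=0
Op 3: append 3 -> log_len=5
Op 4: F2 acks idx 4 -> match: F0=0 F1=0 F2=4 F3=0; commitIndex=0
Op 5: append 3 -> log_len=8
Op 6: append 3 -> log_len=11
Op 7: append 2 -> log_len=13
Op 8: append 1 -> log_len=14
Op 9: append 3 -> log_len=17
Op 10: append 2 -> log_len=19
Op 11: F0 acks idx 8 -> match: F0=8 F1=0 F2=4 F3=0; commitIndex=4
Op 12: append 1 -> log_len=20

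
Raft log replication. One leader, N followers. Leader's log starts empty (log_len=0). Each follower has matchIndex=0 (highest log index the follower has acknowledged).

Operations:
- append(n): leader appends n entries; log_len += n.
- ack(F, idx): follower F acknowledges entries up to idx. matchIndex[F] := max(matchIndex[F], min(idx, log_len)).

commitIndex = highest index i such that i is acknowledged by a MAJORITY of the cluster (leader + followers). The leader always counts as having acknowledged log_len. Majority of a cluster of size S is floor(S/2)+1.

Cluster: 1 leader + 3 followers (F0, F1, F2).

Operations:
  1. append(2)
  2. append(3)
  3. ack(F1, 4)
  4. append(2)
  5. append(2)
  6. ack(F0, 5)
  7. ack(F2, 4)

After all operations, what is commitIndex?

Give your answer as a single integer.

Answer: 4

Derivation:
Op 1: append 2 -> log_len=2
Op 2: append 3 -> log_len=5
Op 3: F1 acks idx 4 -> match: F0=0 F1=4 F2=0; commitIndex=0
Op 4: append 2 -> log_len=7
Op 5: append 2 -> log_len=9
Op 6: F0 acks idx 5 -> match: F0=5 F1=4 F2=0; commitIndex=4
Op 7: F2 acks idx 4 -> match: F0=5 F1=4 F2=4; commitIndex=4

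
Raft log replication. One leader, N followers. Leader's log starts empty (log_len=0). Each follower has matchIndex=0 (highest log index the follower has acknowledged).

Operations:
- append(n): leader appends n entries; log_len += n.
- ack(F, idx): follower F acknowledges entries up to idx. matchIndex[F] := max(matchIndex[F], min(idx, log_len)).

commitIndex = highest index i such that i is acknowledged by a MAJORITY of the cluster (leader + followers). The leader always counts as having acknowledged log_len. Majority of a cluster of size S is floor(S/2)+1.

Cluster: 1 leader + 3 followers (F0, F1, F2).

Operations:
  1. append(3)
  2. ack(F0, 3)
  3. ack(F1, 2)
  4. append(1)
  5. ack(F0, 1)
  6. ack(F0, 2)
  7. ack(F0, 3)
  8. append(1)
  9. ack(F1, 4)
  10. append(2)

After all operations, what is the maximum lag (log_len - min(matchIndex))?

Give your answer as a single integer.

Answer: 7

Derivation:
Op 1: append 3 -> log_len=3
Op 2: F0 acks idx 3 -> match: F0=3 F1=0 F2=0; commitIndex=0
Op 3: F1 acks idx 2 -> match: F0=3 F1=2 F2=0; commitIndex=2
Op 4: append 1 -> log_len=4
Op 5: F0 acks idx 1 -> match: F0=3 F1=2 F2=0; commitIndex=2
Op 6: F0 acks idx 2 -> match: F0=3 F1=2 F2=0; commitIndex=2
Op 7: F0 acks idx 3 -> match: F0=3 F1=2 F2=0; commitIndex=2
Op 8: append 1 -> log_len=5
Op 9: F1 acks idx 4 -> match: F0=3 F1=4 F2=0; commitIndex=3
Op 10: append 2 -> log_len=7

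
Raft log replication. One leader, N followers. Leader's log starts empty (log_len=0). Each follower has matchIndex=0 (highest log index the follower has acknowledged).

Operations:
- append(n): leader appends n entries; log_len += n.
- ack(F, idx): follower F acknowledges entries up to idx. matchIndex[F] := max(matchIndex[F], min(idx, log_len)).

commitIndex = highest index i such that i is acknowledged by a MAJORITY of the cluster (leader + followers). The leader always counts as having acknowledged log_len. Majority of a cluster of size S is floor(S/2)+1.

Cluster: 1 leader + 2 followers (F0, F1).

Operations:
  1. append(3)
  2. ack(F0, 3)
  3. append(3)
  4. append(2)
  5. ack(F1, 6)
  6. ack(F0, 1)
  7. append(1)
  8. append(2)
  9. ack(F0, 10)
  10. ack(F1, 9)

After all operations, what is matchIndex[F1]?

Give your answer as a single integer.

Answer: 9

Derivation:
Op 1: append 3 -> log_len=3
Op 2: F0 acks idx 3 -> match: F0=3 F1=0; commitIndex=3
Op 3: append 3 -> log_len=6
Op 4: append 2 -> log_len=8
Op 5: F1 acks idx 6 -> match: F0=3 F1=6; commitIndex=6
Op 6: F0 acks idx 1 -> match: F0=3 F1=6; commitIndex=6
Op 7: append 1 -> log_len=9
Op 8: append 2 -> log_len=11
Op 9: F0 acks idx 10 -> match: F0=10 F1=6; commitIndex=10
Op 10: F1 acks idx 9 -> match: F0=10 F1=9; commitIndex=10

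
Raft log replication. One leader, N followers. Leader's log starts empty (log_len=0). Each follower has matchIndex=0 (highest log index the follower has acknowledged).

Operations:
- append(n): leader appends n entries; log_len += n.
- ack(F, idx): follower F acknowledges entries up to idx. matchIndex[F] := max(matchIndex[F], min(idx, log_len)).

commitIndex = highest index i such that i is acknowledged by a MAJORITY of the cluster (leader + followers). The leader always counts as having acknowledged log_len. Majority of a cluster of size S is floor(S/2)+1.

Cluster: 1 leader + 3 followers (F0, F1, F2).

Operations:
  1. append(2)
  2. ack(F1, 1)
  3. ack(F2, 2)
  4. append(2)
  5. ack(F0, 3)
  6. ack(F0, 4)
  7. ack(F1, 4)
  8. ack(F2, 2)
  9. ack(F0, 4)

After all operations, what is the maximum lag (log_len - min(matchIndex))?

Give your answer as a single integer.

Op 1: append 2 -> log_len=2
Op 2: F1 acks idx 1 -> match: F0=0 F1=1 F2=0; commitIndex=0
Op 3: F2 acks idx 2 -> match: F0=0 F1=1 F2=2; commitIndex=1
Op 4: append 2 -> log_len=4
Op 5: F0 acks idx 3 -> match: F0=3 F1=1 F2=2; commitIndex=2
Op 6: F0 acks idx 4 -> match: F0=4 F1=1 F2=2; commitIndex=2
Op 7: F1 acks idx 4 -> match: F0=4 F1=4 F2=2; commitIndex=4
Op 8: F2 acks idx 2 -> match: F0=4 F1=4 F2=2; commitIndex=4
Op 9: F0 acks idx 4 -> match: F0=4 F1=4 F2=2; commitIndex=4

Answer: 2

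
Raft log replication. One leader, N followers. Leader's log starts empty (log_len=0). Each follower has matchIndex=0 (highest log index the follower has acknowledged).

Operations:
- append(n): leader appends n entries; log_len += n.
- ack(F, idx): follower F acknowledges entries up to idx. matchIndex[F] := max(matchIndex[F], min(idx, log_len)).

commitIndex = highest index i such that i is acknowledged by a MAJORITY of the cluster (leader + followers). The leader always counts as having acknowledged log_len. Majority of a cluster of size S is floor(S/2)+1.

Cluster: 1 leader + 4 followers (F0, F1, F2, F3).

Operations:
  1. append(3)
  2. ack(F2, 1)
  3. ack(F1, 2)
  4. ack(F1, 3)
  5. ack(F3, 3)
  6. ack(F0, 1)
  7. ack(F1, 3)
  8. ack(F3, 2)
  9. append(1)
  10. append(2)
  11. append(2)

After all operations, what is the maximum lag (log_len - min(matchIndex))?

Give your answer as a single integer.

Op 1: append 3 -> log_len=3
Op 2: F2 acks idx 1 -> match: F0=0 F1=0 F2=1 F3=0; commitIndex=0
Op 3: F1 acks idx 2 -> match: F0=0 F1=2 F2=1 F3=0; commitIndex=1
Op 4: F1 acks idx 3 -> match: F0=0 F1=3 F2=1 F3=0; commitIndex=1
Op 5: F3 acks idx 3 -> match: F0=0 F1=3 F2=1 F3=3; commitIndex=3
Op 6: F0 acks idx 1 -> match: F0=1 F1=3 F2=1 F3=3; commitIndex=3
Op 7: F1 acks idx 3 -> match: F0=1 F1=3 F2=1 F3=3; commitIndex=3
Op 8: F3 acks idx 2 -> match: F0=1 F1=3 F2=1 F3=3; commitIndex=3
Op 9: append 1 -> log_len=4
Op 10: append 2 -> log_len=6
Op 11: append 2 -> log_len=8

Answer: 7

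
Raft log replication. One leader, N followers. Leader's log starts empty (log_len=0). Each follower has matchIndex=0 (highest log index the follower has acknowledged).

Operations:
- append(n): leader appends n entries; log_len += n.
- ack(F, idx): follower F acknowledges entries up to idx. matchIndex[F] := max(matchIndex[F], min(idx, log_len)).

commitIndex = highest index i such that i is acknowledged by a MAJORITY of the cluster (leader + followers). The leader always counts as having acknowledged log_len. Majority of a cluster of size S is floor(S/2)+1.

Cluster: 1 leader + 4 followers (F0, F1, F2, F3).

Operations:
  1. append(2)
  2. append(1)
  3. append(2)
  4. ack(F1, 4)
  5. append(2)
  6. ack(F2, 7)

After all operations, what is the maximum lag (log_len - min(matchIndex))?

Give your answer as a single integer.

Answer: 7

Derivation:
Op 1: append 2 -> log_len=2
Op 2: append 1 -> log_len=3
Op 3: append 2 -> log_len=5
Op 4: F1 acks idx 4 -> match: F0=0 F1=4 F2=0 F3=0; commitIndex=0
Op 5: append 2 -> log_len=7
Op 6: F2 acks idx 7 -> match: F0=0 F1=4 F2=7 F3=0; commitIndex=4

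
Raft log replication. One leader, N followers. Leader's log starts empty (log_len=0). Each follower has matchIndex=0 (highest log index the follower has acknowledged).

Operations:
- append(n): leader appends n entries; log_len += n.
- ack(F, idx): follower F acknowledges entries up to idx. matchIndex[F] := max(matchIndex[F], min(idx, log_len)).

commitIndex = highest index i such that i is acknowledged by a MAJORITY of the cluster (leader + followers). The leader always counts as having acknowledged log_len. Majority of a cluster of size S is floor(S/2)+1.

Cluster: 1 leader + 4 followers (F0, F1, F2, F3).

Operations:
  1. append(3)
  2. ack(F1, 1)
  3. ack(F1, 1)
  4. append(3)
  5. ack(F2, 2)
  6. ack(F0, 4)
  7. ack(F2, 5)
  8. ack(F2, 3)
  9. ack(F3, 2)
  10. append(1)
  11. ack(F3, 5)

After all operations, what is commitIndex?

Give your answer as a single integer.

Op 1: append 3 -> log_len=3
Op 2: F1 acks idx 1 -> match: F0=0 F1=1 F2=0 F3=0; commitIndex=0
Op 3: F1 acks idx 1 -> match: F0=0 F1=1 F2=0 F3=0; commitIndex=0
Op 4: append 3 -> log_len=6
Op 5: F2 acks idx 2 -> match: F0=0 F1=1 F2=2 F3=0; commitIndex=1
Op 6: F0 acks idx 4 -> match: F0=4 F1=1 F2=2 F3=0; commitIndex=2
Op 7: F2 acks idx 5 -> match: F0=4 F1=1 F2=5 F3=0; commitIndex=4
Op 8: F2 acks idx 3 -> match: F0=4 F1=1 F2=5 F3=0; commitIndex=4
Op 9: F3 acks idx 2 -> match: F0=4 F1=1 F2=5 F3=2; commitIndex=4
Op 10: append 1 -> log_len=7
Op 11: F3 acks idx 5 -> match: F0=4 F1=1 F2=5 F3=5; commitIndex=5

Answer: 5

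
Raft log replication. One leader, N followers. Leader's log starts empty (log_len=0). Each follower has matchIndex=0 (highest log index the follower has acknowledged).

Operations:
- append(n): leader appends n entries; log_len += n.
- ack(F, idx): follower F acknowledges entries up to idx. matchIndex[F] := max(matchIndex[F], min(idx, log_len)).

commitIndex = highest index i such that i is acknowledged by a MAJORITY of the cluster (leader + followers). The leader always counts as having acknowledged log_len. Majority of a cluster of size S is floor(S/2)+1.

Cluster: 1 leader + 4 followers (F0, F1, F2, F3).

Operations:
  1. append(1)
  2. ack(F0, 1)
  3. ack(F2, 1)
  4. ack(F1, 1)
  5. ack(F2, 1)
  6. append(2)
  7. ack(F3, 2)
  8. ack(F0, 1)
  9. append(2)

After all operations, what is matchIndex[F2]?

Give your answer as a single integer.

Op 1: append 1 -> log_len=1
Op 2: F0 acks idx 1 -> match: F0=1 F1=0 F2=0 F3=0; commitIndex=0
Op 3: F2 acks idx 1 -> match: F0=1 F1=0 F2=1 F3=0; commitIndex=1
Op 4: F1 acks idx 1 -> match: F0=1 F1=1 F2=1 F3=0; commitIndex=1
Op 5: F2 acks idx 1 -> match: F0=1 F1=1 F2=1 F3=0; commitIndex=1
Op 6: append 2 -> log_len=3
Op 7: F3 acks idx 2 -> match: F0=1 F1=1 F2=1 F3=2; commitIndex=1
Op 8: F0 acks idx 1 -> match: F0=1 F1=1 F2=1 F3=2; commitIndex=1
Op 9: append 2 -> log_len=5

Answer: 1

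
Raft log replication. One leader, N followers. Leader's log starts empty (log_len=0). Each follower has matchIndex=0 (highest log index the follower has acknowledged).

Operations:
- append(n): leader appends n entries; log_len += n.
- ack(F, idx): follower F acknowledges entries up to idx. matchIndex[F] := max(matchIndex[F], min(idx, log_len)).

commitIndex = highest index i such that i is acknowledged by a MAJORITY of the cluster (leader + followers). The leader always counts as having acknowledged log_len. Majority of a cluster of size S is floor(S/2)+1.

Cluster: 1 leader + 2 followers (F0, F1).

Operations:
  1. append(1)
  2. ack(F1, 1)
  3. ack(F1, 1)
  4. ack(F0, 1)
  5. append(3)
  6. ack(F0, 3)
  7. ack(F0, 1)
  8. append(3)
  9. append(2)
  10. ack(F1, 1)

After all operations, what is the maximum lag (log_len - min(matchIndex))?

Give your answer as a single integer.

Answer: 8

Derivation:
Op 1: append 1 -> log_len=1
Op 2: F1 acks idx 1 -> match: F0=0 F1=1; commitIndex=1
Op 3: F1 acks idx 1 -> match: F0=0 F1=1; commitIndex=1
Op 4: F0 acks idx 1 -> match: F0=1 F1=1; commitIndex=1
Op 5: append 3 -> log_len=4
Op 6: F0 acks idx 3 -> match: F0=3 F1=1; commitIndex=3
Op 7: F0 acks idx 1 -> match: F0=3 F1=1; commitIndex=3
Op 8: append 3 -> log_len=7
Op 9: append 2 -> log_len=9
Op 10: F1 acks idx 1 -> match: F0=3 F1=1; commitIndex=3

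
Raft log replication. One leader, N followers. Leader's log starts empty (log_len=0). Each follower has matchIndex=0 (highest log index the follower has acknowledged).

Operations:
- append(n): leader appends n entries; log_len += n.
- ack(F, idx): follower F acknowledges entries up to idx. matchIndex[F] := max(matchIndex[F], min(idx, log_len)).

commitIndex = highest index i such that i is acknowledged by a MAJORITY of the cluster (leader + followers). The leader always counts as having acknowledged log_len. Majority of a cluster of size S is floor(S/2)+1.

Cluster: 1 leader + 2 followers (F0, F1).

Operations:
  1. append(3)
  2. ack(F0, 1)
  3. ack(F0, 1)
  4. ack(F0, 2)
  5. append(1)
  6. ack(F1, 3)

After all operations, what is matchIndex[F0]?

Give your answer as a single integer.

Answer: 2

Derivation:
Op 1: append 3 -> log_len=3
Op 2: F0 acks idx 1 -> match: F0=1 F1=0; commitIndex=1
Op 3: F0 acks idx 1 -> match: F0=1 F1=0; commitIndex=1
Op 4: F0 acks idx 2 -> match: F0=2 F1=0; commitIndex=2
Op 5: append 1 -> log_len=4
Op 6: F1 acks idx 3 -> match: F0=2 F1=3; commitIndex=3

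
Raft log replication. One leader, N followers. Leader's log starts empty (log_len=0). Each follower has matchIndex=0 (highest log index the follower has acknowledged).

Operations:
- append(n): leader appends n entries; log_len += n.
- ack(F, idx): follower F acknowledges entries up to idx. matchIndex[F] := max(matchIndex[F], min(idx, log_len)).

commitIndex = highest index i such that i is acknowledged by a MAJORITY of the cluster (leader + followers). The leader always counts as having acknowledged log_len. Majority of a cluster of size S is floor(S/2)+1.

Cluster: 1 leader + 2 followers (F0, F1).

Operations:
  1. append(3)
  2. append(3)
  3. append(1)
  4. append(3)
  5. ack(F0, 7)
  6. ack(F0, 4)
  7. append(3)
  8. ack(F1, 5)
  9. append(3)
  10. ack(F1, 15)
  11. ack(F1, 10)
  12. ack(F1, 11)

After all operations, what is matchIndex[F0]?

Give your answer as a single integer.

Answer: 7

Derivation:
Op 1: append 3 -> log_len=3
Op 2: append 3 -> log_len=6
Op 3: append 1 -> log_len=7
Op 4: append 3 -> log_len=10
Op 5: F0 acks idx 7 -> match: F0=7 F1=0; commitIndex=7
Op 6: F0 acks idx 4 -> match: F0=7 F1=0; commitIndex=7
Op 7: append 3 -> log_len=13
Op 8: F1 acks idx 5 -> match: F0=7 F1=5; commitIndex=7
Op 9: append 3 -> log_len=16
Op 10: F1 acks idx 15 -> match: F0=7 F1=15; commitIndex=15
Op 11: F1 acks idx 10 -> match: F0=7 F1=15; commitIndex=15
Op 12: F1 acks idx 11 -> match: F0=7 F1=15; commitIndex=15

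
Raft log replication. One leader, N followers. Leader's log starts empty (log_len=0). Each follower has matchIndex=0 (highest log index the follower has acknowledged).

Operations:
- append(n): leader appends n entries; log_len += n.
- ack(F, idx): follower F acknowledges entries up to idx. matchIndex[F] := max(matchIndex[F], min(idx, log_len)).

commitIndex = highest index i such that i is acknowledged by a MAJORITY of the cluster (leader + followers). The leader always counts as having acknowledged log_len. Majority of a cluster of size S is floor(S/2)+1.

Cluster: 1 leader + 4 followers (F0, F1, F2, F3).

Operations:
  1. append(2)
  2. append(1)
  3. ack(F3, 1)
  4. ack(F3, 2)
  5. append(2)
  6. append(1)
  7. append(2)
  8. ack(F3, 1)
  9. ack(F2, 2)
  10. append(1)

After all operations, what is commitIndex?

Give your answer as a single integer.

Answer: 2

Derivation:
Op 1: append 2 -> log_len=2
Op 2: append 1 -> log_len=3
Op 3: F3 acks idx 1 -> match: F0=0 F1=0 F2=0 F3=1; commitIndex=0
Op 4: F3 acks idx 2 -> match: F0=0 F1=0 F2=0 F3=2; commitIndex=0
Op 5: append 2 -> log_len=5
Op 6: append 1 -> log_len=6
Op 7: append 2 -> log_len=8
Op 8: F3 acks idx 1 -> match: F0=0 F1=0 F2=0 F3=2; commitIndex=0
Op 9: F2 acks idx 2 -> match: F0=0 F1=0 F2=2 F3=2; commitIndex=2
Op 10: append 1 -> log_len=9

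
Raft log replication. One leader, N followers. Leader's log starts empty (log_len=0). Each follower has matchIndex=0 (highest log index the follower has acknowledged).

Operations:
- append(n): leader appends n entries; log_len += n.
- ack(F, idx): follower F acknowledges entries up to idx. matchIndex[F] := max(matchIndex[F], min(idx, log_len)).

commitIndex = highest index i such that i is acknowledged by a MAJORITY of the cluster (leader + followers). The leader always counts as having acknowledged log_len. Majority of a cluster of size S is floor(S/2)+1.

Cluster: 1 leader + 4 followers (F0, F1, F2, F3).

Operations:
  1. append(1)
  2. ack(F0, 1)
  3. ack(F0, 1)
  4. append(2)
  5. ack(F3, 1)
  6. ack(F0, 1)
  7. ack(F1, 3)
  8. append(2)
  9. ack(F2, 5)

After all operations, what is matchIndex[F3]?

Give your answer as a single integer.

Answer: 1

Derivation:
Op 1: append 1 -> log_len=1
Op 2: F0 acks idx 1 -> match: F0=1 F1=0 F2=0 F3=0; commitIndex=0
Op 3: F0 acks idx 1 -> match: F0=1 F1=0 F2=0 F3=0; commitIndex=0
Op 4: append 2 -> log_len=3
Op 5: F3 acks idx 1 -> match: F0=1 F1=0 F2=0 F3=1; commitIndex=1
Op 6: F0 acks idx 1 -> match: F0=1 F1=0 F2=0 F3=1; commitIndex=1
Op 7: F1 acks idx 3 -> match: F0=1 F1=3 F2=0 F3=1; commitIndex=1
Op 8: append 2 -> log_len=5
Op 9: F2 acks idx 5 -> match: F0=1 F1=3 F2=5 F3=1; commitIndex=3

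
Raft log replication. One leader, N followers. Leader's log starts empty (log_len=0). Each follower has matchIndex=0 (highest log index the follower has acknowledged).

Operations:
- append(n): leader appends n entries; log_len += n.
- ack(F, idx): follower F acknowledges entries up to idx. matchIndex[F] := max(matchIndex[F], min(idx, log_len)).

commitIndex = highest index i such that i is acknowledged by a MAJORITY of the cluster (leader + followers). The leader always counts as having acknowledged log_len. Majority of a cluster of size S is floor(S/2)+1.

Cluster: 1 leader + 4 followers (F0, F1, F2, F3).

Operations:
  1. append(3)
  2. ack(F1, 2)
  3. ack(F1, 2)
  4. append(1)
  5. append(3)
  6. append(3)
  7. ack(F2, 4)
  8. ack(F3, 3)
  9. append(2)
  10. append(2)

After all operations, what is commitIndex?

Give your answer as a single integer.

Op 1: append 3 -> log_len=3
Op 2: F1 acks idx 2 -> match: F0=0 F1=2 F2=0 F3=0; commitIndex=0
Op 3: F1 acks idx 2 -> match: F0=0 F1=2 F2=0 F3=0; commitIndex=0
Op 4: append 1 -> log_len=4
Op 5: append 3 -> log_len=7
Op 6: append 3 -> log_len=10
Op 7: F2 acks idx 4 -> match: F0=0 F1=2 F2=4 F3=0; commitIndex=2
Op 8: F3 acks idx 3 -> match: F0=0 F1=2 F2=4 F3=3; commitIndex=3
Op 9: append 2 -> log_len=12
Op 10: append 2 -> log_len=14

Answer: 3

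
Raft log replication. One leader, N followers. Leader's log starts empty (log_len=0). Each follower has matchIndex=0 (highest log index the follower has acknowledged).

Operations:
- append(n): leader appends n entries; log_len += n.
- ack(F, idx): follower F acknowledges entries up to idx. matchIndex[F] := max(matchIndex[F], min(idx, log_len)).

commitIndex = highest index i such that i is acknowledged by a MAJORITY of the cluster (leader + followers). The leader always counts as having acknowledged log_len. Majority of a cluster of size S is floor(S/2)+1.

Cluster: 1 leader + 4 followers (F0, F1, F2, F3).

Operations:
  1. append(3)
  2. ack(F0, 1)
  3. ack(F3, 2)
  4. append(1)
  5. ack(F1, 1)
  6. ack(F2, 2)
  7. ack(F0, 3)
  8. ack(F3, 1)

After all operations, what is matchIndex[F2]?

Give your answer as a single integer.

Answer: 2

Derivation:
Op 1: append 3 -> log_len=3
Op 2: F0 acks idx 1 -> match: F0=1 F1=0 F2=0 F3=0; commitIndex=0
Op 3: F3 acks idx 2 -> match: F0=1 F1=0 F2=0 F3=2; commitIndex=1
Op 4: append 1 -> log_len=4
Op 5: F1 acks idx 1 -> match: F0=1 F1=1 F2=0 F3=2; commitIndex=1
Op 6: F2 acks idx 2 -> match: F0=1 F1=1 F2=2 F3=2; commitIndex=2
Op 7: F0 acks idx 3 -> match: F0=3 F1=1 F2=2 F3=2; commitIndex=2
Op 8: F3 acks idx 1 -> match: F0=3 F1=1 F2=2 F3=2; commitIndex=2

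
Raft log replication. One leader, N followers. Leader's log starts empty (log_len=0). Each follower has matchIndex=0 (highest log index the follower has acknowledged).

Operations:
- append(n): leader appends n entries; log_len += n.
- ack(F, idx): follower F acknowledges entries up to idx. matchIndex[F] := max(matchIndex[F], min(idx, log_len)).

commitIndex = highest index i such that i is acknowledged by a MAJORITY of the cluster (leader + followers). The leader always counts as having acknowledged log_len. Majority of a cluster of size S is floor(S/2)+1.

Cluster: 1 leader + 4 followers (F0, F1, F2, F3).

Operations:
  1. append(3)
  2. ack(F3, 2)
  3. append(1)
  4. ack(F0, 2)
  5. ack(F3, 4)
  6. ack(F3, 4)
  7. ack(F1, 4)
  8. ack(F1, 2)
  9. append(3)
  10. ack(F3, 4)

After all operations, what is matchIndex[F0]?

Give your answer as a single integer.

Answer: 2

Derivation:
Op 1: append 3 -> log_len=3
Op 2: F3 acks idx 2 -> match: F0=0 F1=0 F2=0 F3=2; commitIndex=0
Op 3: append 1 -> log_len=4
Op 4: F0 acks idx 2 -> match: F0=2 F1=0 F2=0 F3=2; commitIndex=2
Op 5: F3 acks idx 4 -> match: F0=2 F1=0 F2=0 F3=4; commitIndex=2
Op 6: F3 acks idx 4 -> match: F0=2 F1=0 F2=0 F3=4; commitIndex=2
Op 7: F1 acks idx 4 -> match: F0=2 F1=4 F2=0 F3=4; commitIndex=4
Op 8: F1 acks idx 2 -> match: F0=2 F1=4 F2=0 F3=4; commitIndex=4
Op 9: append 3 -> log_len=7
Op 10: F3 acks idx 4 -> match: F0=2 F1=4 F2=0 F3=4; commitIndex=4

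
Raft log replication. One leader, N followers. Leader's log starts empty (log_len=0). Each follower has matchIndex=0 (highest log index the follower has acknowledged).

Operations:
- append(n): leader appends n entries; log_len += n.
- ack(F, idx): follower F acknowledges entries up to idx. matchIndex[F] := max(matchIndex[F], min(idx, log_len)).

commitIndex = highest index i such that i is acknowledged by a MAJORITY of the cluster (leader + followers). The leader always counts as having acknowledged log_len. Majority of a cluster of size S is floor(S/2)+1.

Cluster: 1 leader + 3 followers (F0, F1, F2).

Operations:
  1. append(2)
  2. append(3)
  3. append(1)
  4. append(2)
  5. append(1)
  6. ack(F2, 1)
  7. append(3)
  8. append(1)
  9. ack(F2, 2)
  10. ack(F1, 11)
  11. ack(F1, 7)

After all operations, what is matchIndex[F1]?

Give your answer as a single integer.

Answer: 11

Derivation:
Op 1: append 2 -> log_len=2
Op 2: append 3 -> log_len=5
Op 3: append 1 -> log_len=6
Op 4: append 2 -> log_len=8
Op 5: append 1 -> log_len=9
Op 6: F2 acks idx 1 -> match: F0=0 F1=0 F2=1; commitIndex=0
Op 7: append 3 -> log_len=12
Op 8: append 1 -> log_len=13
Op 9: F2 acks idx 2 -> match: F0=0 F1=0 F2=2; commitIndex=0
Op 10: F1 acks idx 11 -> match: F0=0 F1=11 F2=2; commitIndex=2
Op 11: F1 acks idx 7 -> match: F0=0 F1=11 F2=2; commitIndex=2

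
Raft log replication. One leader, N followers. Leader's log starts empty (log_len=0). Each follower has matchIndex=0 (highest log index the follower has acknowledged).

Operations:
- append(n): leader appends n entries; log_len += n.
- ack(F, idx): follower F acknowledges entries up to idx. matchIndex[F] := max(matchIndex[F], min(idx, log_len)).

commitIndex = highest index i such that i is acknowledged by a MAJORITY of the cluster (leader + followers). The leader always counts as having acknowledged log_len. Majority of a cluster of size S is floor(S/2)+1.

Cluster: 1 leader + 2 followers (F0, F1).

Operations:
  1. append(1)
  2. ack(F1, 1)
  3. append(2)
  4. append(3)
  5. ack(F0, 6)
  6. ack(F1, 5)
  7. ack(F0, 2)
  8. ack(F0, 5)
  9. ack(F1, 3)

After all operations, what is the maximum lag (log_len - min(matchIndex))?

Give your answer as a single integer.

Op 1: append 1 -> log_len=1
Op 2: F1 acks idx 1 -> match: F0=0 F1=1; commitIndex=1
Op 3: append 2 -> log_len=3
Op 4: append 3 -> log_len=6
Op 5: F0 acks idx 6 -> match: F0=6 F1=1; commitIndex=6
Op 6: F1 acks idx 5 -> match: F0=6 F1=5; commitIndex=6
Op 7: F0 acks idx 2 -> match: F0=6 F1=5; commitIndex=6
Op 8: F0 acks idx 5 -> match: F0=6 F1=5; commitIndex=6
Op 9: F1 acks idx 3 -> match: F0=6 F1=5; commitIndex=6

Answer: 1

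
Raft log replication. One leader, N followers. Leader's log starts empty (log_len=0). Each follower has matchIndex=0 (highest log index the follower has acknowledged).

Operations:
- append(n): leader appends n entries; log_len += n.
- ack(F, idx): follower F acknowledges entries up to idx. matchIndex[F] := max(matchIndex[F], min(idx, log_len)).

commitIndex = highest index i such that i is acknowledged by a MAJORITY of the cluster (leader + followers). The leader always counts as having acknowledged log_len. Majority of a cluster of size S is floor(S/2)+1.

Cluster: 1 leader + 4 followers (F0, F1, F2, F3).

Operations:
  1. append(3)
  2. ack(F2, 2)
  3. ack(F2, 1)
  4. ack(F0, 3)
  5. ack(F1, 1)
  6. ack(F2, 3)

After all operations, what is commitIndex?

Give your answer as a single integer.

Answer: 3

Derivation:
Op 1: append 3 -> log_len=3
Op 2: F2 acks idx 2 -> match: F0=0 F1=0 F2=2 F3=0; commitIndex=0
Op 3: F2 acks idx 1 -> match: F0=0 F1=0 F2=2 F3=0; commitIndex=0
Op 4: F0 acks idx 3 -> match: F0=3 F1=0 F2=2 F3=0; commitIndex=2
Op 5: F1 acks idx 1 -> match: F0=3 F1=1 F2=2 F3=0; commitIndex=2
Op 6: F2 acks idx 3 -> match: F0=3 F1=1 F2=3 F3=0; commitIndex=3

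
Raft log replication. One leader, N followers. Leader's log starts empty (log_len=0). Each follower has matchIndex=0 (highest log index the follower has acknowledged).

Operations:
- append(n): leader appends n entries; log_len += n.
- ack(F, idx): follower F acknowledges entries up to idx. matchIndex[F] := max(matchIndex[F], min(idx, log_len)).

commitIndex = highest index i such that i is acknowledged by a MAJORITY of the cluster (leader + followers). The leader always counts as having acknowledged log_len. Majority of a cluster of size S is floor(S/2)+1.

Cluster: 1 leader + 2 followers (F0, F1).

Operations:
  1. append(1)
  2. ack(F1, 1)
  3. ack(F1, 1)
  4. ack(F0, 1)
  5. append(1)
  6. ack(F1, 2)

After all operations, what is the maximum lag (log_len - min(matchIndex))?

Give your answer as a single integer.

Answer: 1

Derivation:
Op 1: append 1 -> log_len=1
Op 2: F1 acks idx 1 -> match: F0=0 F1=1; commitIndex=1
Op 3: F1 acks idx 1 -> match: F0=0 F1=1; commitIndex=1
Op 4: F0 acks idx 1 -> match: F0=1 F1=1; commitIndex=1
Op 5: append 1 -> log_len=2
Op 6: F1 acks idx 2 -> match: F0=1 F1=2; commitIndex=2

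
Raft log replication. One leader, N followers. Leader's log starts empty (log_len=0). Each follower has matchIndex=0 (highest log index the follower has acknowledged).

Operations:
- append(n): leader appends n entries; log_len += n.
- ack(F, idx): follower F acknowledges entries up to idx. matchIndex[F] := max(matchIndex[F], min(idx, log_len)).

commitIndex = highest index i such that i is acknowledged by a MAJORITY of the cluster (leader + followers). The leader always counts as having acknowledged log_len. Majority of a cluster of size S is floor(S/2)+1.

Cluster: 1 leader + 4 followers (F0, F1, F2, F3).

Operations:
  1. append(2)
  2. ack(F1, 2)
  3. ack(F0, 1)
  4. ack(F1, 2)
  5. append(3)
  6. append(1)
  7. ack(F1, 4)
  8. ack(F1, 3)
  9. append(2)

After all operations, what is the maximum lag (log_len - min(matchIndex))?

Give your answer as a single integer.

Op 1: append 2 -> log_len=2
Op 2: F1 acks idx 2 -> match: F0=0 F1=2 F2=0 F3=0; commitIndex=0
Op 3: F0 acks idx 1 -> match: F0=1 F1=2 F2=0 F3=0; commitIndex=1
Op 4: F1 acks idx 2 -> match: F0=1 F1=2 F2=0 F3=0; commitIndex=1
Op 5: append 3 -> log_len=5
Op 6: append 1 -> log_len=6
Op 7: F1 acks idx 4 -> match: F0=1 F1=4 F2=0 F3=0; commitIndex=1
Op 8: F1 acks idx 3 -> match: F0=1 F1=4 F2=0 F3=0; commitIndex=1
Op 9: append 2 -> log_len=8

Answer: 8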